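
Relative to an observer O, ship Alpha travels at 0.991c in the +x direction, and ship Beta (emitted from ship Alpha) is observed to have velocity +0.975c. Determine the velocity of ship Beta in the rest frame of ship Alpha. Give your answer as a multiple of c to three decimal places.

-0.474c

Invert the composition law: u' = (u − v)/(1 − uv/c²).
u' = (0.975 − 0.991) / (1 − (0.975)(0.991)) = -0.0160/0.0338 = -0.4737.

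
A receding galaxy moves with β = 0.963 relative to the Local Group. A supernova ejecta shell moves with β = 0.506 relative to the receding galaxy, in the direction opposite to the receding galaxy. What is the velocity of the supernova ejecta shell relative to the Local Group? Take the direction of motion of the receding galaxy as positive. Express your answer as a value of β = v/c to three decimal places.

With v = 0.963 and u' = -0.506 (in units of c),
u = (u' + v)/(1 + u'v/c²):
u = (-0.506 + 0.963) / (1 + (-0.506)·0.963) = 0.4570/0.5127 = 0.8913
(Galilean addition would give +0.457c.)

β = +0.891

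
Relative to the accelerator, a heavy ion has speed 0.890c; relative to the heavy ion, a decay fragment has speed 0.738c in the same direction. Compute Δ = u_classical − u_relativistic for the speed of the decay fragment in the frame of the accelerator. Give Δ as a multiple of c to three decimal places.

Δ = 0.645c

Galilean: u_cl = 0.738 + 0.890 = 1.6280.
Relativistic: u_rel = (0.738 + 0.890) / (1 + 0.738·0.890) = 1.6280/1.6568 = 0.9826.
Δ = 1.6280 − 0.9826 = 0.6454.
(The classical prediction exceeds c; the relativistic result does not.)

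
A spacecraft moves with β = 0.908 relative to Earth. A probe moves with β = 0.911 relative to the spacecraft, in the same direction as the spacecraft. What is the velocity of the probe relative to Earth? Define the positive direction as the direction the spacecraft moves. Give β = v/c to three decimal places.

With v = 0.908 and u' = 0.911 (in units of c),
u = (u' + v)/(1 + u'v/c²):
u = (0.911 + 0.908) / (1 + 0.911·0.908) = 1.8190/1.8272 = 0.9955
(Galilean addition would give +1.819c, exceeding c.)

β = 0.996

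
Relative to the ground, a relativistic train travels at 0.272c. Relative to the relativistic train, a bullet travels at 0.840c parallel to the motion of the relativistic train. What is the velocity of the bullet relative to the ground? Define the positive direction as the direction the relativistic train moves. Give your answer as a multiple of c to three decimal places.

With v = 0.272 and u' = 0.840 (in units of c),
u = (u' + v)/(1 + u'v/c²):
u = (0.840 + 0.272) / (1 + 0.840·0.272) = 1.1120/1.2285 = 0.9052

0.905c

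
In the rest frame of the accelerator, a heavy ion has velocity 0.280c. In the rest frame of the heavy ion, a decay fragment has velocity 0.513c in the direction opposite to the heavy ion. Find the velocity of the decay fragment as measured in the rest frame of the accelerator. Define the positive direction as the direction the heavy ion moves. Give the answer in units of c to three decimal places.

-0.272c

With v = 0.280 and u' = -0.513 (in units of c),
u = (u' + v)/(1 + u'v/c²):
u = (-0.513 + 0.280) / (1 + (-0.513)·0.280) = -0.2330/0.8564 = -0.2721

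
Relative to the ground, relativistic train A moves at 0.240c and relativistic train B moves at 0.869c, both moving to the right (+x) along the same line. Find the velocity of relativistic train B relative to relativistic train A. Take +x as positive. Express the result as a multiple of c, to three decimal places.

β_A = 0.240, β_B = 0.869.
Transform to A's frame with the inverse velocity-addition law: u' = (u − v)/(1 − uv/c²), taking u = β_B and v = β_A.
u' = (0.869 − 0.240) / (1 − (0.240)(0.869)) = 0.6290/0.7914 = 0.7948.

+0.795c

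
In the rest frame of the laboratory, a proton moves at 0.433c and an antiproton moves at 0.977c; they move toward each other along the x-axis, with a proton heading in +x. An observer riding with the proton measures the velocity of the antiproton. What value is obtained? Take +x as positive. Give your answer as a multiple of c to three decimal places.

β_A = 0.433, β_B = -0.977.
Transform to A's frame with the inverse velocity-addition law: u' = (u − v)/(1 − uv/c²), taking u = β_B and v = β_A.
u' = (-0.977 − 0.433) / (1 − (0.433)(-0.977)) = -1.4100/1.4230 = -0.9908.

-0.991c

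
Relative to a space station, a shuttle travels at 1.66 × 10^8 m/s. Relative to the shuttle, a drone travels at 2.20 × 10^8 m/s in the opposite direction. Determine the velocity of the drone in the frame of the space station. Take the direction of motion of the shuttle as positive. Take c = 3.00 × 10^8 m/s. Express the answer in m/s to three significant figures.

-9.09 × 10^7 m/s

In units of c (dividing by 3.00 × 10^8 m/s): v = 0.553, u' = -0.733.
u = (u' + v)/(1 + u'v/c²):
u = (-0.733 + 0.553) / (1 + (-0.733)·0.553) = -0.1800/0.5942 = -0.3029
Converting back: u = -0.3029 × 3.00 × 10^8 m/s.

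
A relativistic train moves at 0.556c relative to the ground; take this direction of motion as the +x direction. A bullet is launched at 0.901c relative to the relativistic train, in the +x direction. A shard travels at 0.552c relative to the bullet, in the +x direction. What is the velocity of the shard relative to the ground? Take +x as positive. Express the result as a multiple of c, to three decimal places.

Apply u = (u' + v)/(1 + u'v/c²) successively, working outward toward the ground.
Start: velocity of the relativistic train relative to the ground = 0.5560c.
Compose with the bullet (u' = 0.901 in the relativistic train frame): u_1 = (0.901 + 0.556) / (1 + 0.901·0.556) = 1.4570/1.5010 = 0.9707.
Compose with the shard (u' = 0.552 in the bullet frame): u_2 = (0.552 + 0.971) / (1 + 0.552·0.971) = 1.5227/1.5358 = 0.9915.

0.991c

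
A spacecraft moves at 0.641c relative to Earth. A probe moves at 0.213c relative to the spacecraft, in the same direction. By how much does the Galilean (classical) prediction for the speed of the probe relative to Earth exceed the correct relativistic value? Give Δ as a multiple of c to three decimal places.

Δ = 0.103c

Galilean: u_cl = 0.213 + 0.641 = 0.8540.
Relativistic: u_rel = (0.213 + 0.641) / (1 + 0.213·0.641) = 0.8540/1.1365 = 0.7514.
Δ = 0.8540 − 0.7514 = 0.1026.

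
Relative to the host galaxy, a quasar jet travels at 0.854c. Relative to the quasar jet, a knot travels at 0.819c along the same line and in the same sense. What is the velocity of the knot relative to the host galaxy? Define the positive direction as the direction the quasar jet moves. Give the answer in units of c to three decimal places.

With v = 0.854 and u' = 0.819 (in units of c),
u = (u' + v)/(1 + u'v/c²):
u = (0.819 + 0.854) / (1 + 0.819·0.854) = 1.6730/1.6994 = 0.9845

0.984c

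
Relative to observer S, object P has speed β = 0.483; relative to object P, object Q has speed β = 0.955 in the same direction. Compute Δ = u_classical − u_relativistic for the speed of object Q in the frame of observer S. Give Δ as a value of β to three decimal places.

Δ = 0.454

Galilean: u_cl = 0.955 + 0.483 = 1.4380.
Relativistic: u_rel = (0.955 + 0.483) / (1 + 0.955·0.483) = 1.4380/1.4613 = 0.9841.
Δ = 1.4380 − 0.9841 = 0.4539.
(The classical prediction exceeds c; the relativistic result does not.)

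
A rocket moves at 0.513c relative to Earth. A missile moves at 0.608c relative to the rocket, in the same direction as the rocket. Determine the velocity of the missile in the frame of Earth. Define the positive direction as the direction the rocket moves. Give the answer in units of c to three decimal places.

0.854c

With v = 0.513 and u' = 0.608 (in units of c),
u = (u' + v)/(1 + u'v/c²):
u = (0.608 + 0.513) / (1 + 0.608·0.513) = 1.1210/1.3119 = 0.8545
(Galilean addition would give +1.121c, exceeding c.)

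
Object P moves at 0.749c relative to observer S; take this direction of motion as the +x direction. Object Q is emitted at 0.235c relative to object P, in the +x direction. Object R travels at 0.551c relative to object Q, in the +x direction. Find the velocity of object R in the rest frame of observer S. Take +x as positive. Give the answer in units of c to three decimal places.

Apply u = (u' + v)/(1 + u'v/c²) successively, working outward toward observer S.
Start: velocity of object P relative to observer S = 0.7490c.
Compose with object Q (u' = 0.235 in object P frame): u_1 = (0.235 + 0.749) / (1 + 0.235·0.749) = 0.9840/1.1760 = 0.8367.
Compose with object R (u' = 0.551 in object Q frame): u_2 = (0.551 + 0.837) / (1 + 0.551·0.837) = 1.3877/1.4610 = 0.9498.

0.950c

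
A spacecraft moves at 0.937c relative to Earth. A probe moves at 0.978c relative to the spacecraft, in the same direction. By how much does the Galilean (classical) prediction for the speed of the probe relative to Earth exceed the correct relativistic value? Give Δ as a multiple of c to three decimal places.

Galilean: u_cl = 0.978 + 0.937 = 1.9150.
Relativistic: u_rel = (0.978 + 0.937) / (1 + 0.978·0.937) = 1.9150/1.9164 = 0.9993.
Δ = 1.9150 − 0.9993 = 0.9157.
(The classical prediction exceeds c; the relativistic result does not.)

Δ = 0.916c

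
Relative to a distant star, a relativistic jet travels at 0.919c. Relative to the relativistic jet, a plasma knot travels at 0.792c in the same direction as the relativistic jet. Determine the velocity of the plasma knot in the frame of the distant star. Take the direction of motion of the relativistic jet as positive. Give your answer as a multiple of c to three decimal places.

0.990c

With v = 0.919 and u' = 0.792 (in units of c),
u = (u' + v)/(1 + u'v/c²):
u = (0.792 + 0.919) / (1 + 0.792·0.919) = 1.7110/1.7278 = 0.9902
(Galilean addition would give +1.711c, exceeding c.)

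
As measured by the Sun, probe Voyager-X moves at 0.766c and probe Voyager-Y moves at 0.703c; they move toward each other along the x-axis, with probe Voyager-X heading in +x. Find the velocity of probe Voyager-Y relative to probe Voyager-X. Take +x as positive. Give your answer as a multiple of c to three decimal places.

-0.955c

β_A = 0.766, β_B = -0.703.
Transform to A's frame with the inverse velocity-addition law: u' = (u − v)/(1 − uv/c²), taking u = β_B and v = β_A.
u' = (-0.703 − 0.766) / (1 − (0.766)(-0.703)) = -1.4690/1.5385 = -0.9548.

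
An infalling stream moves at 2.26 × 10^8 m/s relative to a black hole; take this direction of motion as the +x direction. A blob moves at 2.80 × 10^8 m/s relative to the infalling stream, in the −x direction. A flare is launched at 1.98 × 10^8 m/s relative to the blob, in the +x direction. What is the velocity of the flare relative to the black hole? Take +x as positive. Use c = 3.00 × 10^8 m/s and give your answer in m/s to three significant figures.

Apply u = (u' + v)/(1 + u'v/c²) successively, working outward toward the black hole.
(Dividing each given speed by c = 3.00 × 10^8 m/s to work in units of c.)
Start: velocity of the infalling stream relative to the black hole = 0.7533c.
Compose with the blob (u' = -0.933 in the infalling stream frame): u_1 = (-0.933 + 0.753) / (1 + (-0.933)·0.753) = -0.1800/0.2969 = -0.6063.
Compose with the flare (u' = 0.660 in the blob frame): u_2 = (0.660 + (-0.606)) / (1 + 0.660·(-0.606)) = 0.0537/0.5999 = 0.0895.
So u = 0.0895 × 3.00 × 10^8 m/s.

+2.69 × 10^7 m/s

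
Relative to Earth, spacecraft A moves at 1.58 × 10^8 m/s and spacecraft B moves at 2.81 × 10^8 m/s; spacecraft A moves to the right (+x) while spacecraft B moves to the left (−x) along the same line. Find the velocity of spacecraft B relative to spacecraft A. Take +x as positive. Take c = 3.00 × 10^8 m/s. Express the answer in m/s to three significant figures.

β_A = 0.527, β_B = -0.937 (dividing each by c = 3.00 × 10^8 m/s).
Transform to A's frame with the inverse velocity-addition law: u' = (u − v)/(1 − uv/c²), taking u = β_B and v = β_A.
u' = (-0.937 − 0.527) / (1 − (0.527)(-0.937)) = -1.4633/1.4933 = -0.9799.
u' = -0.9799 × 3.00 × 10^8 m/s.

-2.94 × 10^8 m/s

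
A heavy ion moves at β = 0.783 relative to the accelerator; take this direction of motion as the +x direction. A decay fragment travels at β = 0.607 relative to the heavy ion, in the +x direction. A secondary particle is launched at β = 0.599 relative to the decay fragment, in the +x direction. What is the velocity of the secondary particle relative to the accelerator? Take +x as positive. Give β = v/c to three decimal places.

β = 0.985

Apply u = (u' + v)/(1 + u'v/c²) successively, working outward toward the accelerator.
Start: velocity of the heavy ion relative to the accelerator = 0.7830c.
Compose with the decay fragment (u' = 0.607 in the heavy ion frame): u_1 = (0.607 + 0.783) / (1 + 0.607·0.783) = 1.3900/1.4753 = 0.9422.
Compose with the secondary particle (u' = 0.599 in the decay fragment frame): u_2 = (0.599 + 0.942) / (1 + 0.599·0.942) = 1.5412/1.5644 = 0.9852.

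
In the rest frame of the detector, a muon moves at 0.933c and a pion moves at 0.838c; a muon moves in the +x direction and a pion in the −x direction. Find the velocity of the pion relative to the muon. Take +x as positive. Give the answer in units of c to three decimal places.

β_A = 0.933, β_B = -0.838.
Transform to A's frame with the inverse velocity-addition law: u' = (u − v)/(1 − uv/c²), taking u = β_B and v = β_A.
u' = (-0.838 − 0.933) / (1 − (0.933)(-0.838)) = -1.7710/1.7819 = -0.9939.

-0.994c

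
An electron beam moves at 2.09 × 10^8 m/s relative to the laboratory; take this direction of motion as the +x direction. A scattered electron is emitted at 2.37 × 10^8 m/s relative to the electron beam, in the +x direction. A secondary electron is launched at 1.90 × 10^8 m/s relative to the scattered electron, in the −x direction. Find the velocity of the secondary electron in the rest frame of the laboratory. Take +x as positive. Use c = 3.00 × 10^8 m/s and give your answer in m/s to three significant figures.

+2.49 × 10^8 m/s

Apply u = (u' + v)/(1 + u'v/c²) successively, working outward toward the laboratory.
(Dividing each given speed by c = 3.00 × 10^8 m/s to work in units of c.)
Start: velocity of the electron beam relative to the laboratory = 0.6967c.
Compose with the scattered electron (u' = 0.790 in the electron beam frame): u_1 = (0.790 + 0.697) / (1 + 0.790·0.697) = 1.4867/1.5504 = 0.9589.
Compose with the secondary electron (u' = -0.633 in the scattered electron frame): u_2 = (-0.633 + 0.959) / (1 + (-0.633)·0.959) = 0.3256/0.3927 = 0.8291.
So u = 0.8291 × 3.00 × 10^8 m/s.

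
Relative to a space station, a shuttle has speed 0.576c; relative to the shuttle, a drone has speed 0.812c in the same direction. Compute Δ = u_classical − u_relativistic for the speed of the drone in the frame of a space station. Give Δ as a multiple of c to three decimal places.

Δ = 0.442c

Galilean: u_cl = 0.812 + 0.576 = 1.3880.
Relativistic: u_rel = (0.812 + 0.576) / (1 + 0.812·0.576) = 1.3880/1.4677 = 0.9457.
Δ = 1.3880 − 0.9457 = 0.4423.
(The classical prediction exceeds c; the relativistic result does not.)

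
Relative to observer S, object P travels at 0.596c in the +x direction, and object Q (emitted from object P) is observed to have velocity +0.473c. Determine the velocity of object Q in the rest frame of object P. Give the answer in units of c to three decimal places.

Invert the composition law: u' = (u − v)/(1 − uv/c²).
u' = (0.473 − 0.596) / (1 − (0.473)(0.596)) = -0.1230/0.7181 = -0.1713.

-0.171c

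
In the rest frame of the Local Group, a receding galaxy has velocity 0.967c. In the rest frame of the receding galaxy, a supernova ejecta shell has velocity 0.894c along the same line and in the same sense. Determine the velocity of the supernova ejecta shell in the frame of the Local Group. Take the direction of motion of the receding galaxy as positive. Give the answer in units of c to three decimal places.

0.998c

With v = 0.967 and u' = 0.894 (in units of c),
u = (u' + v)/(1 + u'v/c²):
u = (0.894 + 0.967) / (1 + 0.894·0.967) = 1.8610/1.8645 = 0.9981
(Galilean addition would give +1.861c, exceeding c.)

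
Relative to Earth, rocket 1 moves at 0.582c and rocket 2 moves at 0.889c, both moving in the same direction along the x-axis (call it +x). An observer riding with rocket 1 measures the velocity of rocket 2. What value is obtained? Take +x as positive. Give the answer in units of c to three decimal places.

+0.636c

β_A = 0.582, β_B = 0.889.
Transform to A's frame with the inverse velocity-addition law: u' = (u − v)/(1 − uv/c²), taking u = β_B and v = β_A.
u' = (0.889 − 0.582) / (1 − (0.582)(0.889)) = 0.3070/0.4826 = 0.6361.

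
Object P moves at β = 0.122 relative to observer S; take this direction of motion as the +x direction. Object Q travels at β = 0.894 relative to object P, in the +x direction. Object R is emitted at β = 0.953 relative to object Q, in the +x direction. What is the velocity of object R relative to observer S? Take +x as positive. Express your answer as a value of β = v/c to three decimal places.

β = 0.998

Apply u = (u' + v)/(1 + u'v/c²) successively, working outward toward observer S.
Start: velocity of object P relative to observer S = 0.1220c.
Compose with object Q (u' = 0.894 in object P frame): u_1 = (0.894 + 0.122) / (1 + 0.894·0.122) = 1.0160/1.1091 = 0.9161.
Compose with object R (u' = 0.953 in object Q frame): u_2 = (0.953 + 0.916) / (1 + 0.953·0.916) = 1.8691/1.8730 = 0.9979.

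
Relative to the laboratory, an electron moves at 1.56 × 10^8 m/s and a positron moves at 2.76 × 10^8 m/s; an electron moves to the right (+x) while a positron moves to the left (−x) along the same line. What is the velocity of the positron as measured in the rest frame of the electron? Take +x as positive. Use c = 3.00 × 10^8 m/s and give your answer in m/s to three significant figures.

-2.92 × 10^8 m/s

β_A = 0.520, β_B = -0.920 (dividing each by c = 3.00 × 10^8 m/s).
Transform to A's frame with the inverse velocity-addition law: u' = (u − v)/(1 − uv/c²), taking u = β_B and v = β_A.
u' = (-0.920 − 0.520) / (1 − (0.520)(-0.920)) = -1.4400/1.4784 = -0.9740.
u' = -0.9740 × 3.00 × 10^8 m/s.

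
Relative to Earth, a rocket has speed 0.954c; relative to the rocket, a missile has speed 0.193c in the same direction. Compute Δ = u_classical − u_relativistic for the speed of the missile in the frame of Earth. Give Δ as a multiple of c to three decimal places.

Δ = 0.178c

Galilean: u_cl = 0.193 + 0.954 = 1.1470.
Relativistic: u_rel = (0.193 + 0.954) / (1 + 0.193·0.954) = 1.1470/1.1841 = 0.9687.
Δ = 1.1470 − 0.9687 = 0.1783.
(The classical prediction exceeds c; the relativistic result does not.)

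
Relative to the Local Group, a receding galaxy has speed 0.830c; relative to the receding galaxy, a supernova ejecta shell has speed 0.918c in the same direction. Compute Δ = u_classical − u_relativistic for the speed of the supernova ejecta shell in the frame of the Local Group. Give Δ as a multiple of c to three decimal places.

Δ = 0.756c

Galilean: u_cl = 0.918 + 0.830 = 1.7480.
Relativistic: u_rel = (0.918 + 0.830) / (1 + 0.918·0.830) = 1.7480/1.7619 = 0.9921.
Δ = 1.7480 − 0.9921 = 0.7559.
(The classical prediction exceeds c; the relativistic result does not.)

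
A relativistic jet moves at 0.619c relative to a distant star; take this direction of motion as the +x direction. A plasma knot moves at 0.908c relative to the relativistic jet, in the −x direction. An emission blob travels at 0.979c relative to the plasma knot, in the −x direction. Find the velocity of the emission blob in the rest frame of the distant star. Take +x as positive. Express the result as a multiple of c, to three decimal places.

-0.996c

Apply u = (u' + v)/(1 + u'v/c²) successively, working outward toward the distant star.
Start: velocity of the relativistic jet relative to the distant star = 0.6190c.
Compose with the plasma knot (u' = -0.908 in the relativistic jet frame): u_1 = (-0.908 + 0.619) / (1 + (-0.908)·0.619) = -0.2890/0.4379 = -0.6599.
Compose with the emission blob (u' = -0.979 in the plasma knot frame): u_2 = (-0.979 + (-0.660)) / (1 + (-0.979)·(-0.660)) = -1.6389/1.6460 = -0.9957.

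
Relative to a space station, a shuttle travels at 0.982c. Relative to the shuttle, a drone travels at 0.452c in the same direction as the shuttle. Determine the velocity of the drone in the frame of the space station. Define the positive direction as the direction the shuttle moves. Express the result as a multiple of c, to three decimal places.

With v = 0.982 and u' = 0.452 (in units of c),
u = (u' + v)/(1 + u'v/c²):
u = (0.452 + 0.982) / (1 + 0.452·0.982) = 1.4340/1.4439 = 0.9932

0.993c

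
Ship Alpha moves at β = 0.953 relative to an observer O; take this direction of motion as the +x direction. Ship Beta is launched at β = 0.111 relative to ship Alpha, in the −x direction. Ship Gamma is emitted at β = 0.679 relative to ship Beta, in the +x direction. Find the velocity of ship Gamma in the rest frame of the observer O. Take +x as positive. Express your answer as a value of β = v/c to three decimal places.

Apply u = (u' + v)/(1 + u'v/c²) successively, working outward toward the observer O.
Start: velocity of ship Alpha relative to the observer O = 0.9530c.
Compose with ship Beta (u' = -0.111 in ship Alpha frame): u_1 = (-0.111 + 0.953) / (1 + (-0.111)·0.953) = 0.8420/0.8942 = 0.9416.
Compose with ship Gamma (u' = 0.679 in ship Beta frame): u_2 = (0.679 + 0.942) / (1 + 0.679·0.942) = 1.6206/1.6394 = 0.9886.

β = +0.989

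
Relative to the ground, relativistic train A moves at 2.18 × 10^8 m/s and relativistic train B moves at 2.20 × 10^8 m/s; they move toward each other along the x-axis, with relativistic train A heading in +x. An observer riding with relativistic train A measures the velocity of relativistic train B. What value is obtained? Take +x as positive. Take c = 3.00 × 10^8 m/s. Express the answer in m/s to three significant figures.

-2.86 × 10^8 m/s

β_A = 0.727, β_B = -0.733 (dividing each by c = 3.00 × 10^8 m/s).
Transform to A's frame with the inverse velocity-addition law: u' = (u − v)/(1 − uv/c²), taking u = β_B and v = β_A.
u' = (-0.733 − 0.727) / (1 − (0.727)(-0.733)) = -1.4600/1.5329 = -0.9524.
u' = -0.9524 × 3.00 × 10^8 m/s.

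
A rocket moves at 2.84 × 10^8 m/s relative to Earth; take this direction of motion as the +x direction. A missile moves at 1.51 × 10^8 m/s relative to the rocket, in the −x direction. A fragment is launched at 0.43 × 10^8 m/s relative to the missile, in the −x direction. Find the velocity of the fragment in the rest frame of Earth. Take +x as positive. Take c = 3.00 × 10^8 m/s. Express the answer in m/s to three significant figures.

Apply u = (u' + v)/(1 + u'v/c²) successively, working outward toward Earth.
(Dividing each given speed by c = 3.00 × 10^8 m/s to work in units of c.)
Start: velocity of the rocket relative to Earth = 0.9467c.
Compose with the missile (u' = -0.503 in the rocket frame): u_1 = (-0.503 + 0.947) / (1 + (-0.503)·0.947) = 0.4433/0.5235 = 0.8468.
Compose with the fragment (u' = -0.143 in the missile frame): u_2 = (-0.143 + 0.847) / (1 + (-0.143)·0.847) = 0.7035/0.8786 = 0.8007.
So u = 0.8007 × 3.00 × 10^8 m/s.

+2.40 × 10^8 m/s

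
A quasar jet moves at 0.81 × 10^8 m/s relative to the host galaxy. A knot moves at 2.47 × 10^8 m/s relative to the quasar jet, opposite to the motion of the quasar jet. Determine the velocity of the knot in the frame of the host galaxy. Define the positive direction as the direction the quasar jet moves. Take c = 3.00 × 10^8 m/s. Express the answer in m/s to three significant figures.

In units of c (dividing by 3.00 × 10^8 m/s): v = 0.270, u' = -0.823.
u = (u' + v)/(1 + u'v/c²):
u = (-0.823 + 0.270) / (1 + (-0.823)·0.270) = -0.5533/0.7777 = -0.7115
(Galilean addition would give -0.553c.)
Converting back: u = -0.7115 × 3.00 × 10^8 m/s.

-2.13 × 10^8 m/s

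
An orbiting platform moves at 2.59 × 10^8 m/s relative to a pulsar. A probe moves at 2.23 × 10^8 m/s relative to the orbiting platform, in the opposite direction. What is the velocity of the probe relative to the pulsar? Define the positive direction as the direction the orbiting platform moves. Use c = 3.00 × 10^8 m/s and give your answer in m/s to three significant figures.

+1.00 × 10^8 m/s

In units of c (dividing by 3.00 × 10^8 m/s): v = 0.863, u' = -0.743.
u = (u' + v)/(1 + u'v/c²):
u = (-0.743 + 0.863) / (1 + (-0.743)·0.863) = 0.1200/0.3583 = 0.3350
Converting back: u = 0.3350 × 3.00 × 10^8 m/s.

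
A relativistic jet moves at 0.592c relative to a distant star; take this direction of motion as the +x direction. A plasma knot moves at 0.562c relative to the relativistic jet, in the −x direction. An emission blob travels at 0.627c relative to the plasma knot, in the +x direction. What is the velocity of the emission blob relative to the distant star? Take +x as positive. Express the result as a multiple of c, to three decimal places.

Apply u = (u' + v)/(1 + u'v/c²) successively, working outward toward the distant star.
Start: velocity of the relativistic jet relative to the distant star = 0.5920c.
Compose with the plasma knot (u' = -0.562 in the relativistic jet frame): u_1 = (-0.562 + 0.592) / (1 + (-0.562)·0.592) = 0.0300/0.6673 = 0.0450.
Compose with the emission blob (u' = 0.627 in the plasma knot frame): u_2 = (0.627 + 0.045) / (1 + 0.627·0.045) = 0.6720/1.0282 = 0.6535.

+0.654c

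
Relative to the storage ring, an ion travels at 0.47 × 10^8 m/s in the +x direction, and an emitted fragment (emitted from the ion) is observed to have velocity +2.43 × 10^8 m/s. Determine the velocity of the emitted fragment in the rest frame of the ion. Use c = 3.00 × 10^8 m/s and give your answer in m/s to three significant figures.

+2.24 × 10^8 m/s

v = 0.157c, u = 0.810c.
Invert the composition law: u' = (u − v)/(1 − uv/c²).
u' = (0.810 − 0.157) / (1 − (0.810)(0.157)) = 0.6533/0.8731 = 0.7483.
u' = 0.7483 × 3.00 × 10^8 m/s.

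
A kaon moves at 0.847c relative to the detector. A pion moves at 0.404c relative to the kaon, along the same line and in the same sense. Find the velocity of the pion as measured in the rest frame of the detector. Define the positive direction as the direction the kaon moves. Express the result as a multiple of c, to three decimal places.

With v = 0.847 and u' = 0.404 (in units of c),
u = (u' + v)/(1 + u'v/c²):
u = (0.404 + 0.847) / (1 + 0.404·0.847) = 1.2510/1.3422 = 0.9321
(Galilean addition would give +1.251c, exceeding c.)

0.932c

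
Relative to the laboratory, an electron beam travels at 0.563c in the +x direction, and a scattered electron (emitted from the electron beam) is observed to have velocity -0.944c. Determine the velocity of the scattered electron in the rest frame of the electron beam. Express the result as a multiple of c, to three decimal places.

Invert the composition law: u' = (u − v)/(1 − uv/c²).
u' = (-0.944 − 0.563) / (1 − (-0.944)(0.563)) = -1.5070/1.5315 = -0.9840.

-0.984c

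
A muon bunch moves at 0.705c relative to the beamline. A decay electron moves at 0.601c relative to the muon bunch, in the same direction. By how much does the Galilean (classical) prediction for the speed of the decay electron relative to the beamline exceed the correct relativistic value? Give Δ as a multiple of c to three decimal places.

Δ = 0.389c

Galilean: u_cl = 0.601 + 0.705 = 1.3060.
Relativistic: u_rel = (0.601 + 0.705) / (1 + 0.601·0.705) = 1.3060/1.4237 = 0.9173.
Δ = 1.3060 − 0.9173 = 0.3887.
(The classical prediction exceeds c; the relativistic result does not.)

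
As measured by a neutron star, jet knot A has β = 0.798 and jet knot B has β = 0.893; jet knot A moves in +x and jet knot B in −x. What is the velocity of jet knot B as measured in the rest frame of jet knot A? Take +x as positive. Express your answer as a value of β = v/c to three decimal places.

β_A = 0.798, β_B = -0.893.
Transform to A's frame with the inverse velocity-addition law: u' = (u − v)/(1 − uv/c²), taking u = β_B and v = β_A.
u' = (-0.893 − 0.798) / (1 − (0.798)(-0.893)) = -1.6910/1.7126 = -0.9874.

β = -0.987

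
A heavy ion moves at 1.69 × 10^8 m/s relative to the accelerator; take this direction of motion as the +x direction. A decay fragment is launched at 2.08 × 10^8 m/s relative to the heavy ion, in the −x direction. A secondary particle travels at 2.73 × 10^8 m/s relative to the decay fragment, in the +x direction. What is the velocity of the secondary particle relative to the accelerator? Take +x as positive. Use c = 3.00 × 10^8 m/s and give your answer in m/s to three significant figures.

+2.59 × 10^8 m/s

Apply u = (u' + v)/(1 + u'v/c²) successively, working outward toward the accelerator.
(Dividing each given speed by c = 3.00 × 10^8 m/s to work in units of c.)
Start: velocity of the heavy ion relative to the accelerator = 0.5633c.
Compose with the decay fragment (u' = -0.693 in the heavy ion frame): u_1 = (-0.693 + 0.563) / (1 + (-0.693)·0.563) = -0.1300/0.6094 = -0.2133.
Compose with the secondary particle (u' = 0.910 in the decay fragment frame): u_2 = (0.910 + (-0.213)) / (1 + 0.910·(-0.213)) = 0.6967/0.8059 = 0.8645.
So u = 0.8645 × 3.00 × 10^8 m/s.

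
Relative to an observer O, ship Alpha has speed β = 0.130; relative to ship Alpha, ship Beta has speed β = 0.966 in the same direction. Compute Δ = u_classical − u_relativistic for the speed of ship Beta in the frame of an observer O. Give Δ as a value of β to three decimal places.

Δ = 0.122

Galilean: u_cl = 0.966 + 0.130 = 1.0960.
Relativistic: u_rel = (0.966 + 0.130) / (1 + 0.966·0.130) = 1.0960/1.1256 = 0.9737.
Δ = 1.0960 − 0.9737 = 0.1223.
(The classical prediction exceeds c; the relativistic result does not.)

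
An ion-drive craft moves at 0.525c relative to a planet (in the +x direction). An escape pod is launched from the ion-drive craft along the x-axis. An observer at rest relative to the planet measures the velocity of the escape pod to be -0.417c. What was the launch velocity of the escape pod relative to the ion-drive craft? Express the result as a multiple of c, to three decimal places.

Invert the composition law: u' = (u − v)/(1 − uv/c²).
u' = (-0.417 − 0.525) / (1 − (-0.417)(0.525)) = -0.9420/1.2189 = -0.7728.

-0.773c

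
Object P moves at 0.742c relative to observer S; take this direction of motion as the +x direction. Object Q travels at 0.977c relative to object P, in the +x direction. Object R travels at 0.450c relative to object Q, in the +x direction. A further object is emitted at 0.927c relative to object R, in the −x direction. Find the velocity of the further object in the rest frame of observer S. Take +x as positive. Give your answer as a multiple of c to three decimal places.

+0.966c

Apply u = (u' + v)/(1 + u'v/c²) successively, working outward toward observer S.
Start: velocity of object P relative to observer S = 0.7420c.
Compose with object Q (u' = 0.977 in object P frame): u_1 = (0.977 + 0.742) / (1 + 0.977·0.742) = 1.7190/1.7249 = 0.9966.
Compose with object R (u' = 0.450 in object Q frame): u_2 = (0.450 + 0.997) / (1 + 0.450·0.997) = 1.4466/1.4485 = 0.9987.
Compose with the further object (u' = -0.927 in object R frame): u_3 = (-0.927 + 0.999) / (1 + (-0.927)·0.999) = 0.0717/0.0742 = 0.9661.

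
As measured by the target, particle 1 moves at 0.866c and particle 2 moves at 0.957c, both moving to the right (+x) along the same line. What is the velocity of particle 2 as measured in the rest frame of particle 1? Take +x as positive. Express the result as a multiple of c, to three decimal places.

+0.531c

β_A = 0.866, β_B = 0.957.
Transform to A's frame with the inverse velocity-addition law: u' = (u − v)/(1 − uv/c²), taking u = β_B and v = β_A.
u' = (0.957 − 0.866) / (1 − (0.866)(0.957)) = 0.0910/0.1712 = 0.5314.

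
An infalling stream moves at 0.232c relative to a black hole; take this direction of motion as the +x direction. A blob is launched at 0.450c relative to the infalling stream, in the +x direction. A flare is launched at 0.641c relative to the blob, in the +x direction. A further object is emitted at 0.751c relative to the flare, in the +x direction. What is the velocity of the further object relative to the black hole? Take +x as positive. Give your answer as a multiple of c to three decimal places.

0.985c

Apply u = (u' + v)/(1 + u'v/c²) successively, working outward toward the black hole.
Start: velocity of the infalling stream relative to the black hole = 0.2320c.
Compose with the blob (u' = 0.450 in the infalling stream frame): u_1 = (0.450 + 0.232) / (1 + 0.450·0.232) = 0.6820/1.1044 = 0.6175.
Compose with the flare (u' = 0.641 in the blob frame): u_2 = (0.641 + 0.618) / (1 + 0.641·0.618) = 1.2585/1.3958 = 0.9016.
Compose with the further object (u' = 0.751 in the flare frame): u_3 = (0.751 + 0.902) / (1 + 0.751·0.902) = 1.6526/1.6771 = 0.9854.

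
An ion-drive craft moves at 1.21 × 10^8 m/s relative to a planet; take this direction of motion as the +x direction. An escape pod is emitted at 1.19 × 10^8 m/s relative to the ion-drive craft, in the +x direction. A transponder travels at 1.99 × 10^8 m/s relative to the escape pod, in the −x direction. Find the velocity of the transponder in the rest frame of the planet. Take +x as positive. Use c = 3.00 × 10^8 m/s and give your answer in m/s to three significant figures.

+1.46 × 10^7 m/s

Apply u = (u' + v)/(1 + u'v/c²) successively, working outward toward the planet.
(Dividing each given speed by c = 3.00 × 10^8 m/s to work in units of c.)
Start: velocity of the ion-drive craft relative to the planet = 0.4033c.
Compose with the escape pod (u' = 0.397 in the ion-drive craft frame): u_1 = (0.397 + 0.403) / (1 + 0.397·0.403) = 0.8000/1.1600 = 0.6897.
Compose with the transponder (u' = -0.663 in the escape pod frame): u_2 = (-0.663 + 0.690) / (1 + (-0.663)·0.690) = 0.0263/0.5425 = 0.0485.
So u = 0.0485 × 3.00 × 10^8 m/s.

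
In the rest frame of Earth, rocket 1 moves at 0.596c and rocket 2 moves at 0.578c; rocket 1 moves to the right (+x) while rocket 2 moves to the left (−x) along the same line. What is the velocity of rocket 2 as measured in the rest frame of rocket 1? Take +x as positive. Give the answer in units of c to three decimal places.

β_A = 0.596, β_B = -0.578.
Transform to A's frame with the inverse velocity-addition law: u' = (u − v)/(1 − uv/c²), taking u = β_B and v = β_A.
u' = (-0.578 − 0.596) / (1 − (0.596)(-0.578)) = -1.1740/1.3445 = -0.8732.

-0.873c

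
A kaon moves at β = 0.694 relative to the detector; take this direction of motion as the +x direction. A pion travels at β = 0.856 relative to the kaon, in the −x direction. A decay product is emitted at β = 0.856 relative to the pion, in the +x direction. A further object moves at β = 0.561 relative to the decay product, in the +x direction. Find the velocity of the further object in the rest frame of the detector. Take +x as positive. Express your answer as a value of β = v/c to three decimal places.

Apply u = (u' + v)/(1 + u'v/c²) successively, working outward toward the detector.
Start: velocity of the kaon relative to the detector = 0.6940c.
Compose with the pion (u' = -0.856 in the kaon frame): u_1 = (-0.856 + 0.694) / (1 + (-0.856)·0.694) = -0.1620/0.4059 = -0.3991.
Compose with the decay product (u' = 0.856 in the pion frame): u_2 = (0.856 + (-0.399)) / (1 + 0.856·(-0.399)) = 0.4569/0.6584 = 0.6940.
Compose with the further object (u' = 0.561 in the decay product frame): u_3 = (0.561 + 0.694) / (1 + 0.561·0.694) = 1.2550/1.3893 = 0.9033.

β = +0.903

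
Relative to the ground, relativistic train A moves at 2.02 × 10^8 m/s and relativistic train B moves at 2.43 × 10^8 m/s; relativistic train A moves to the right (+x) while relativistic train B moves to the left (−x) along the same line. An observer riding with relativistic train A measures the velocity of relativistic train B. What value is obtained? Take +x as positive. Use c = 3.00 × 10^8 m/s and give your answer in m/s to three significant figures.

β_A = 0.673, β_B = -0.810 (dividing each by c = 3.00 × 10^8 m/s).
Transform to A's frame with the inverse velocity-addition law: u' = (u − v)/(1 − uv/c²), taking u = β_B and v = β_A.
u' = (-0.810 − 0.673) / (1 − (0.673)(-0.810)) = -1.4833/1.5454 = -0.9598.
u' = -0.9598 × 3.00 × 10^8 m/s.

-2.88 × 10^8 m/s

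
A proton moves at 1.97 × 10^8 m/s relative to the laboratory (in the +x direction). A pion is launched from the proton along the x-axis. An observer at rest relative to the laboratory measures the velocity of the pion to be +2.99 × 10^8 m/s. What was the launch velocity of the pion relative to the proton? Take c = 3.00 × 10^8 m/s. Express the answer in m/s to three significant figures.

+2.95 × 10^8 m/s

v = 0.657c, u = 0.997c.
Invert the composition law: u' = (u − v)/(1 − uv/c²).
u' = (0.997 − 0.657) / (1 − (0.997)(0.657)) = 0.3400/0.3455 = 0.9840.
u' = 0.9840 × 3.00 × 10^8 m/s.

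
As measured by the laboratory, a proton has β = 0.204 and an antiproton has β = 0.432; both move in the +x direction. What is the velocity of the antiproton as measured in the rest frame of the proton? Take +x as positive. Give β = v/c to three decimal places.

β_A = 0.204, β_B = 0.432.
Transform to A's frame with the inverse velocity-addition law: u' = (u − v)/(1 − uv/c²), taking u = β_B and v = β_A.
u' = (0.432 − 0.204) / (1 − (0.204)(0.432)) = 0.2280/0.9119 = 0.2500.

β = +0.250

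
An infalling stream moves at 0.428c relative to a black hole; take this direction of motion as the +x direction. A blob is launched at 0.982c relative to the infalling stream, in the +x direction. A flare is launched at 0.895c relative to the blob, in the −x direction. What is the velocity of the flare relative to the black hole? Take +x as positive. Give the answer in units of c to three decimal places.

Apply u = (u' + v)/(1 + u'v/c²) successively, working outward toward the black hole.
Start: velocity of the infalling stream relative to the black hole = 0.4280c.
Compose with the blob (u' = 0.982 in the infalling stream frame): u_1 = (0.982 + 0.428) / (1 + 0.982·0.428) = 1.4100/1.4203 = 0.9928.
Compose with the flare (u' = -0.895 in the blob frame): u_2 = (-0.895 + 0.993) / (1 + (-0.895)·0.993) = 0.0978/0.1115 = 0.8768.

+0.877c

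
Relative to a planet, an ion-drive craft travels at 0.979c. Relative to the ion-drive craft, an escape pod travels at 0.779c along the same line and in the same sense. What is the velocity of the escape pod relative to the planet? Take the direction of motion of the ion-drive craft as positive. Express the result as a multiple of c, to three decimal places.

0.997c

With v = 0.979 and u' = 0.779 (in units of c),
u = (u' + v)/(1 + u'v/c²):
u = (0.779 + 0.979) / (1 + 0.779·0.979) = 1.7580/1.7626 = 0.9974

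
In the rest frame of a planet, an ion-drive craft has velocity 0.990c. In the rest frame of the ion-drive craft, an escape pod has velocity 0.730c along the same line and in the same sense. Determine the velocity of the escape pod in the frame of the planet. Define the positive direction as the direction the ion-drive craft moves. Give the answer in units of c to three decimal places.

0.998c

With v = 0.990 and u' = 0.730 (in units of c),
u = (u' + v)/(1 + u'v/c²):
u = (0.730 + 0.990) / (1 + 0.730·0.990) = 1.7200/1.7227 = 0.9984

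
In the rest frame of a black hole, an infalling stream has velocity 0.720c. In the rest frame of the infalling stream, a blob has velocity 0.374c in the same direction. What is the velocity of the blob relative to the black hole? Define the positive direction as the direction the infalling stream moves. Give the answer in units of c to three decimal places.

0.862c

With v = 0.720 and u' = 0.374 (in units of c),
u = (u' + v)/(1 + u'v/c²):
u = (0.374 + 0.720) / (1 + 0.374·0.720) = 1.0940/1.2693 = 0.8619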